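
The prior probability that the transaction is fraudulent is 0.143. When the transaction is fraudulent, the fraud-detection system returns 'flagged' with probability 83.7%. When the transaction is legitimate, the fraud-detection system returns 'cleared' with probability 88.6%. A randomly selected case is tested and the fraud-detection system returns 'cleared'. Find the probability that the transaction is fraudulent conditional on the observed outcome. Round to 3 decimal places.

Let H be the event that the transaction is fraudulent. P(H) = 0.143, so P(¬H) = 0.857. With E the 'cleared' result, P(E|H) = 0.163 and P(E|¬H) = 0.886.
P(E) = 0.163·0.143 + 0.886·0.857 = 0.023309 + 0.75930 = 0.78261.
By Bayes' theorem, P(H|E) = 0.023309 / 0.78261 = 0.030.

P(H | E) ≈ 0.030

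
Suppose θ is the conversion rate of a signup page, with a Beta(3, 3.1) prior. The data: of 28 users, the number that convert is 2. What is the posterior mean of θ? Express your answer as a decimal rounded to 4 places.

The binomial likelihood is conjugate to the Beta prior: with 2 successes and 26 failures, the posterior is Beta(3+2, 3.1+26) = Beta(5, 29.1).
Posterior mean = α/(α+β) = 5/34.1 = 0.1466.

Posterior mean ≈ 0.1466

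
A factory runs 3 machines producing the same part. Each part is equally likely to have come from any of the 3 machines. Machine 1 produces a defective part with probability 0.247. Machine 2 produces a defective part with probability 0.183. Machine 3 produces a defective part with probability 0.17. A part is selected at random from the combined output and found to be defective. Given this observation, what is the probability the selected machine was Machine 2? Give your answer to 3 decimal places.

Posterior probability ≈ 0.305

Tabulate prior·likelihood by source: [1] prior 0.333333, lik 0.247, product 0.08233; [2] prior 0.333333, lik 0.183, product 0.06100; [3] prior 0.333333, lik 0.17, product 0.05667.
Normalizing constant = 0.20000; the posterior for Machine 2 is its product over the sum, 0.06100/0.20000 = 0.305.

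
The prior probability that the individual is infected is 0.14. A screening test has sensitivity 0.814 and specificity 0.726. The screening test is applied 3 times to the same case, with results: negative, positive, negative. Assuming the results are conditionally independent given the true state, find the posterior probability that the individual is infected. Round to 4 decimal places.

Let H be the event that the individual is infected; start with P(H) = 0.14. P('positive'|H) = 0.814, P('positive'|¬H) = 0.274.
Update on result 1 ('negative'): P(H) ← 0.186·0.1400 / (0.186·0.1400 + 0.726·0.8600) = 0.026040/0.65040 = 0.0400.
Update on result 2 ('positive'): P(H) ← 0.814·0.0400 / (0.814·0.0400 + 0.274·0.9600) = 0.032590/0.29562 = 0.1102.
Update on result 3 ('negative'): P(H) ← 0.186·0.1102 / (0.186·0.1102 + 0.726·0.8898) = 0.020505/0.66647 = 0.0308.

Posterior P(H) ≈ 0.0308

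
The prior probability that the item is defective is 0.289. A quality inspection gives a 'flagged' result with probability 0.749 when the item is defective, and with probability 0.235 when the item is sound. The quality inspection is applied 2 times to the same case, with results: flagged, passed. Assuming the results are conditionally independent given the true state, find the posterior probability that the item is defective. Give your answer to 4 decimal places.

With H the event that the item is defective, the joint likelihood of the observed sequence is P(data|H) = 0.749·0.251 = 0.18800 and P(data|¬H) = 0.235·0.765 = 0.17977.
Bayes: P(H|data) = 0.289·0.18800 / (0.289·0.18800 + 0.711·0.17977) = 0.054332/0.18215 = 0.2983.

Posterior P(H) ≈ 0.2983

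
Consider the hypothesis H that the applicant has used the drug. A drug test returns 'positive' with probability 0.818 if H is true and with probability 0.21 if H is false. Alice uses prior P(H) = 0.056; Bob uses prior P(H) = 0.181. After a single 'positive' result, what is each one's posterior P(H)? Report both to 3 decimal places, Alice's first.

The likelihood ratio for a 'positive' result is 0.818/0.21 = 3.8952.
Alice: prior odds 0.056/0.944 = 0.059322; posterior odds 0.23107; posterior probability 0.188.
Bob: prior odds 0.181/0.819 = 0.22100; posterior odds 0.86085; posterior probability 0.463.

Alice: 0.188; Bob: 0.463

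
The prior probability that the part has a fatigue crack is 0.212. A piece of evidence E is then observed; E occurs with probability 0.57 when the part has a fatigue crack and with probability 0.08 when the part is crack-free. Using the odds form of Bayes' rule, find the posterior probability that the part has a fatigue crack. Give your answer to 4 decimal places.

Posterior probability ≈ 0.6572

Prior odds = 0.212/(1−0.212) = 0.26904. In log-odds, ln(0.26904) = -1.3129.
Add log likelihood ratio: ln(7.1250) = 1.9636.
Posterior log-odds = 0.65070, so posterior odds = exp(0.65070) = 1.9169. Converting, P(H|E) = 1.9169/2.9169 = 0.6572.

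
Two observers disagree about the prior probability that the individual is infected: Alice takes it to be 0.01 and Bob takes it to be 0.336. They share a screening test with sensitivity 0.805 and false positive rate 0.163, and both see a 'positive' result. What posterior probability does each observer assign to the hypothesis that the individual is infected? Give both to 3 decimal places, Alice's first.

The likelihood ratio for a 'positive' result is 0.805/0.163 = 4.9387.
Alice: prior odds 0.01/0.99 = 0.010101; posterior odds 0.049885; posterior probability 0.048.
Bob: prior odds 0.336/0.664 = 0.50602; posterior odds 2.4991; posterior probability 0.714.

Alice: 0.048; Bob: 0.714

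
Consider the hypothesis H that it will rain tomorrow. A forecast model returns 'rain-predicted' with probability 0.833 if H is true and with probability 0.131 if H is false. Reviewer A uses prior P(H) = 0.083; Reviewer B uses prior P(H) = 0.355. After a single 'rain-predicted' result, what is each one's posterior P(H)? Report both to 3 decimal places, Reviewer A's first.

Reviewer A: 0.365; Reviewer B: 0.778

P('+'|H) = 0.833, P('+'|¬H) = 0.131.
Reviewer A: numerator 0.833·0.083 = 0.069139; evidence = 0.069139+0.131·0.917 = 0.18927; posterior = 0.365.
Reviewer B: numerator 0.833·0.355 = 0.29571; evidence = 0.29571+0.131·0.645 = 0.38021; posterior = 0.778.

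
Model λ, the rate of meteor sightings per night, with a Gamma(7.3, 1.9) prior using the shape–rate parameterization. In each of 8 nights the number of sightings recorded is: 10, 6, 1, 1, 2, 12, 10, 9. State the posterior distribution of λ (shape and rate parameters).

Total count ∑xᵢ = 51 over n = 8 nights.
Gamma is conjugate to the Poisson likelihood: posterior is Gamma(shape = 7.3+51 = 58.3, rate = 1.9+8 = 9.9).

Posterior: Gamma(shape=58.3, rate=9.9)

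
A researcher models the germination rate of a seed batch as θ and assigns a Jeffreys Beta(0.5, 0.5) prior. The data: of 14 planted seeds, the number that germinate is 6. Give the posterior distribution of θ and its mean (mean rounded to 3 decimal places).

Posterior: Beta(6.5, 8.5); mean ≈ 0.433

Observing 6 successes and 8 failures updates Beta(0.5, 0.5) by adding the success and failure counts to the two shape parameters: α = 0.5+6 = 6.5, β = 0.5+8 = 8.5.
E[θ | data] = 6.5/(6.5+8.5) = 0.433.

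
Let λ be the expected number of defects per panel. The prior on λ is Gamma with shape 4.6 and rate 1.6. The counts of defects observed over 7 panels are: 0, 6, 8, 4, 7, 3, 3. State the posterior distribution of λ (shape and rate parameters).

Posterior: Gamma(shape=35.6, rate=8.6)

The Poisson likelihood adds the total count to the shape and the number of exposure periods to the rate. Here ∑xᵢ = 31 and n = 7, so shape 4.6→35.6 and rate 1.6→8.6.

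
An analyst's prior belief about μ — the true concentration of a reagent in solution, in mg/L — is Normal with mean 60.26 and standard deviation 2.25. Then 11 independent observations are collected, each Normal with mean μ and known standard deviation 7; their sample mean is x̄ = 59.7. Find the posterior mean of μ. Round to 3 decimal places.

Posterior mean ≈ 59.962

With known σ, the Normal prior is conjugate. Weight on the data is w = (n/σ²)/(n/σ² + 1/τ₀²) = 0.224490/(0.224490+0.197531) = 0.53194.
Posterior mean = w·x̄ + (1−w)·μ₀ = 0.53194·59.7 + 0.46806·60.26 = 59.962.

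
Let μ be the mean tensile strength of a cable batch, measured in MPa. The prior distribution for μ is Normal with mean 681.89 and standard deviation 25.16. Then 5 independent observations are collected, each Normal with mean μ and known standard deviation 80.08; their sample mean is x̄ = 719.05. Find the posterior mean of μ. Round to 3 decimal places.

With known σ, the Normal prior is conjugate. Weight on the data is w = (n/σ²)/(n/σ² + 1/τ₀²) = 0.00077969/(0.00077969+0.00157971) = 0.33046.
Posterior mean = w·x̄ + (1−w)·μ₀ = 0.33046·719.05 + 0.66954·681.89 = 694.170.

Posterior mean ≈ 694.170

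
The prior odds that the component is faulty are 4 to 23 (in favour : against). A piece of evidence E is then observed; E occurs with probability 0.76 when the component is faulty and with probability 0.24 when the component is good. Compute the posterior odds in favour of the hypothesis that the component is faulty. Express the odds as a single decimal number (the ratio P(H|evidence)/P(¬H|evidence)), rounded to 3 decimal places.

Prior odds = 4/23 = 0.17391. In log-odds, ln(0.17391) = -1.7492.
Add log likelihood ratio: ln(3.1667) = 1.1527.
Posterior log-odds = -0.59652, so posterior odds = exp(-0.59652) = 0.55072.

Posterior odds ≈ 0.551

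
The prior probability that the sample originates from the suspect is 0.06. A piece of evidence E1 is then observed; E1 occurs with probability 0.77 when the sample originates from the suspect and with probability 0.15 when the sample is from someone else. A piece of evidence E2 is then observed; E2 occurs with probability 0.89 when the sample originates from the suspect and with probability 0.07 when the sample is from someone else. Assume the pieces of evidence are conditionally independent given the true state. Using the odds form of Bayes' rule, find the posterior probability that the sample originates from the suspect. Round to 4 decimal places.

Prior odds = 0.06/(1−0.06) = 0.063830.
Likelihood ratio for E1 = 0.77/0.15 = 5.1333.
Likelihood ratio for E2 = 0.89/0.07 = 12.714.
Posterior odds = prior odds × LR₁ × LR₂ = 4.1660.
Posterior probability = odds/(1+odds) = 4.1660/5.1660 = 0.8064.

Posterior probability ≈ 0.8064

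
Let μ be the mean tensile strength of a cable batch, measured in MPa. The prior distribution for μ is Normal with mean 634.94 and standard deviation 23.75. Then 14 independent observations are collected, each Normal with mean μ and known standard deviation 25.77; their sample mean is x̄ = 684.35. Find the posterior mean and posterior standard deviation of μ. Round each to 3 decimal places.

Prior precision 1/τ₀² = 1/23.75² = 0.00177285; data precision n/σ² = 14/25.77² = 0.0210814.
Posterior precision = 0.00177285 + 0.0210814 = 0.0228542, giving posterior SD = 1/√0.0228542 = 6.615.
Posterior mean = (0.00177285·634.94 + 0.0210814·684.35) / 0.0228542 = 680.517.

Posterior mean ≈ 680.517; posterior SD ≈ 6.615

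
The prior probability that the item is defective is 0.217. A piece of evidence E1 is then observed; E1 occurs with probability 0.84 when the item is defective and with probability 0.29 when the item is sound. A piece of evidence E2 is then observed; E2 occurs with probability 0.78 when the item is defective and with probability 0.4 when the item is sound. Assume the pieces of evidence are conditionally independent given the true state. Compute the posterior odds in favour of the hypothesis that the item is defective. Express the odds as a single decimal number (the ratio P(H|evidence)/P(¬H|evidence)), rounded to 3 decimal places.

Posterior odds ≈ 1.565

Prior odds = 0.217/(1−0.217) = 0.27714. In log-odds, ln(0.27714) = -1.2832.
Add log likelihood ratios: ln(2.8966) + ln(1.9500) = 1.7314.
Posterior log-odds = 0.44811, so posterior odds = exp(0.44811) = 1.5654.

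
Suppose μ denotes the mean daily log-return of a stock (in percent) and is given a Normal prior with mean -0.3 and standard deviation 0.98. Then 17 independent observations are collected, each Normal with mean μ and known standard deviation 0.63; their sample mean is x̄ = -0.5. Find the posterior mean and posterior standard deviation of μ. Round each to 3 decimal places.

Posterior mean ≈ -0.495; posterior SD ≈ 0.151

Prior precision 1/τ₀² = 1/0.98² = 1.04123; data precision n/σ² = 17/0.63² = 42.8319.
Posterior precision = 1.04123 + 42.8319 = 43.8732, giving posterior SD = 1/√43.8732 = 0.151.
Posterior mean = (1.04123·-0.3 + 42.8319·-0.5) / 43.8732 = -0.495.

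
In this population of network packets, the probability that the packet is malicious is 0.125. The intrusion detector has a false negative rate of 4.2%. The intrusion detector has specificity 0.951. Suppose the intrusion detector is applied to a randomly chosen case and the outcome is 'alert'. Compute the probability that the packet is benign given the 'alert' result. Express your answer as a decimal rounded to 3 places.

P(¬H | E) ≈ 0.264

Let H be the event that the packet is malicious. P(H) = 0.125, so P(¬H) = 0.875. With E the 'alert' result, P(E|H) = 0.958 and P(E|¬H) = 0.049.
P(E) = 0.958·0.125 + 0.049·0.875 = 0.11975 + 0.042875 = 0.16262.
By Bayes' theorem, P(H|E) = 0.11975 / 0.16262 = 0.736. Hence P(¬H|E) = 1 − 0.736 = 0.264.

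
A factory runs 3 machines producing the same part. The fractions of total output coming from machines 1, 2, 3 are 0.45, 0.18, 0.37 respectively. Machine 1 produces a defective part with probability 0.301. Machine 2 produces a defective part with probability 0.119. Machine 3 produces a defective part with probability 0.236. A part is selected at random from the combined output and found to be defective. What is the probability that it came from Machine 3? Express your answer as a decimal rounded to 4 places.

P(defective|M1) = 0.301; P(defective|M2) = 0.119; P(defective|M3) = 0.236.
Prior × likelihood for each source: 0.45·0.301=0.1354, 0.18·0.119=0.02142, 0.37·0.236=0.08732. Summing gives P(defective) = 0.24419.
P(Machine 3 | defective) = 0.08732 / 0.24419 = 0.3576.

Posterior probability ≈ 0.3576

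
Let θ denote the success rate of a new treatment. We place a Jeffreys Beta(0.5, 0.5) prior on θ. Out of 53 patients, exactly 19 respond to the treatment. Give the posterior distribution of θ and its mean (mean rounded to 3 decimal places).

Observing 19 successes and 34 failures updates Beta(0.5, 0.5) by adding the success and failure counts to the two shape parameters: α = 0.5+19 = 19.5, β = 0.5+34 = 34.5.
E[θ | data] = 19.5/(19.5+34.5) = 0.361.

Posterior: Beta(19.5, 34.5); mean ≈ 0.361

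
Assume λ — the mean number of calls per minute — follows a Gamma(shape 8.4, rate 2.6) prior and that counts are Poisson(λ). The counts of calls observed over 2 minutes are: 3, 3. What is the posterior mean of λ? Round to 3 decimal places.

Posterior mean ≈ 3.130

The Poisson likelihood adds the total count to the shape and the number of exposure periods to the rate. Here ∑xᵢ = 6 and n = 2, so shape 8.4→14.4 and rate 2.6→4.6.
E[λ | data] = 14.4/4.6 = 3.130.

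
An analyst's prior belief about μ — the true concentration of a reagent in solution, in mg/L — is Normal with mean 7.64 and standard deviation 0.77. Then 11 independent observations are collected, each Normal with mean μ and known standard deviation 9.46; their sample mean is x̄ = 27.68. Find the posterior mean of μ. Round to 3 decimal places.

Prior precision 1/τ₀² = 1/0.77² = 1.68663; data precision n/σ² = 11/9.46² = 0.122917.
Posterior precision = 1.68663 + 0.122917 = 1.80954.
Posterior mean = (1.68663·7.64 + 0.122917·27.68) / 1.80954 = 9.001.

Posterior mean ≈ 9.001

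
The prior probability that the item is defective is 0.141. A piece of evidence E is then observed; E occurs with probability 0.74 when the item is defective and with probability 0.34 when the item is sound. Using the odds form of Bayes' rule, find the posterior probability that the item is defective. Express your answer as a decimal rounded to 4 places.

Prior odds = 0.141/(1−0.141) = 0.16414.
Likelihood ratio for E = 0.74/0.34 = 2.1765.
Posterior odds = prior odds × LR = 0.35726.
Posterior probability = odds/(1+odds) = 0.35726/1.3573 = 0.2632.

Posterior probability ≈ 0.2632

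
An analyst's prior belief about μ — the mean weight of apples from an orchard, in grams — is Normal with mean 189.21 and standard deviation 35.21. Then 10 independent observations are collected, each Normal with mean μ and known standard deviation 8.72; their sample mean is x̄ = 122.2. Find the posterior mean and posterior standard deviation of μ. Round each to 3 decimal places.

Prior precision 1/τ₀² = 1/35.21² = 0.00080662; data precision n/σ² = 10/8.72² = 0.131512.
Posterior precision = 0.00080662 + 0.131512 = 0.132319, giving posterior SD = 1/√0.132319 = 2.749.
Posterior mean = (0.00080662·189.21 + 0.131512·122.2) / 0.132319 = 122.608.

Posterior mean ≈ 122.608; posterior SD ≈ 2.749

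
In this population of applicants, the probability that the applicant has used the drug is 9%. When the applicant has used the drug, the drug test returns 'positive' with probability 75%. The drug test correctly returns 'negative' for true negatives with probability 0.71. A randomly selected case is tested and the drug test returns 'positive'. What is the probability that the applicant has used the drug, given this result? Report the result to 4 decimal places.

P(H | E) ≈ 0.2037

Write H for 'the applicant has used the drug'. Prior odds H:¬H = 0.09/0.91 = 0.098901. For the 'positive' outcome, the likelihood ratio is 0.75/0.29 = 2.5862.
Posterior odds = 0.098901 × 2.5862 = 0.25578, so P(H|E) = 0.25578/(1+0.25578) = 0.2037.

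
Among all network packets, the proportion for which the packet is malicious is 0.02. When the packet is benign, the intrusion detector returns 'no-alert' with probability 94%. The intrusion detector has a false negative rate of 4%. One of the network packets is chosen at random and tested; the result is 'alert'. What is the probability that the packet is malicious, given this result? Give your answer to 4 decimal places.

Write H for 'the packet is malicious'. Prior odds H:¬H = 0.02/0.98 = 0.020408. For the 'alert' outcome, the likelihood ratio is 0.96/0.06 = 16.000.
Posterior odds = 0.020408 × 16.000 = 0.32653, so P(H|E) = 0.32653/(1+0.32653) = 0.2462.

P(H | E) ≈ 0.2462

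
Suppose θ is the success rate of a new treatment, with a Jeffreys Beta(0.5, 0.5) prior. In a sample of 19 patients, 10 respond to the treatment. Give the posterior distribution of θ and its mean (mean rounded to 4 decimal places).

Posterior: Beta(10.5, 9.5); mean ≈ 0.5250

The binomial likelihood is conjugate to the Beta prior: with 10 successes and 9 failures, the posterior is Beta(0.5+10, 0.5+9) = Beta(10.5, 9.5).
E[θ | data] = 10.5/(10.5+9.5) = 0.5250.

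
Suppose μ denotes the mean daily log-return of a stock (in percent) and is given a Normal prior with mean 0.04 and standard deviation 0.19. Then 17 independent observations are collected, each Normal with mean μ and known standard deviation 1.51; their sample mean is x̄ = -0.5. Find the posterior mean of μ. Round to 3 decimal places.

Posterior mean ≈ -0.075

Prior precision 1/τ₀² = 1/0.19² = 27.7008; data precision n/σ² = 17/1.51² = 7.45581.
Posterior precision = 27.7008 + 7.45581 = 35.1566.
Posterior mean = (27.7008·0.04 + 7.45581·-0.5) / 35.1566 = -0.075.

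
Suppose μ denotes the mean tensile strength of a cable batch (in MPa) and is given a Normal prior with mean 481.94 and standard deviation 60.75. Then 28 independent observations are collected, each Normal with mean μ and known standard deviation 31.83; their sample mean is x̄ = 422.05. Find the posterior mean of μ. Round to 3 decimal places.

With known σ, the Normal prior is conjugate. Weight on the data is w = (n/σ²)/(n/σ² + 1/τ₀²) = 0.0276366/(0.0276366+0.00027096) = 0.99029.
Posterior mean = w·x̄ + (1−w)·μ₀ = 0.99029·422.05 + 0.0097092·481.94 = 422.631.

Posterior mean ≈ 422.631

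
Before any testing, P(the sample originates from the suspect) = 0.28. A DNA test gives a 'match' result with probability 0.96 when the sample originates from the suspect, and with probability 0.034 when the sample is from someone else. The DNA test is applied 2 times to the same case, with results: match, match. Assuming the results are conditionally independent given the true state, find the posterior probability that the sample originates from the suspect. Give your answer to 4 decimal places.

Posterior P(H) ≈ 0.9968

Let H be the event that the sample originates from the suspect; start with P(H) = 0.28. P('match'|H) = 0.96, P('match'|¬H) = 0.034.
Update on result 1 ('match'): P(H) ← 0.96·0.2800 / (0.96·0.2800 + 0.034·0.7200) = 0.26880/0.29328 = 0.9165.
Update on result 2 ('match'): P(H) ← 0.96·0.9165 / (0.96·0.9165 + 0.034·0.0835) = 0.87987/0.88271 = 0.9968.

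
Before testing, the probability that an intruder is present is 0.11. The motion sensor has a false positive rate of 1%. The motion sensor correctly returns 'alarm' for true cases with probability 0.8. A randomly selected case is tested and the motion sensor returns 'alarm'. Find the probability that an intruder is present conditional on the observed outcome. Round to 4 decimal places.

Let H be the event that an intruder is present. P(H) = 0.11, so P(¬H) = 0.89. With E the 'alarm' result, P(E|H) = 0.8 and P(E|¬H) = 0.01.
P(E) = 0.8·0.11 + 0.01·0.89 = 0.088000 + 0.0089000 = 0.096900.
By Bayes' theorem, P(H|E) = 0.088000 / 0.096900 = 0.9082.

P(H | E) ≈ 0.9082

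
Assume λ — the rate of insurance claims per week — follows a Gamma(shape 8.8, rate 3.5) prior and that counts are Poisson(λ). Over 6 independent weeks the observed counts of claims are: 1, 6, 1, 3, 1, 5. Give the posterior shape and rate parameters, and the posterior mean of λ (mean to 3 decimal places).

Total count ∑xᵢ = 17 over n = 6 weeks.
Gamma is conjugate to the Poisson likelihood: posterior is Gamma(shape = 8.8+17 = 25.8, rate = 3.5+6 = 9.5).
E[λ | data] = 25.8/9.5 = 2.716.

Posterior: Gamma(shape=25.8, rate=9.5); mean ≈ 2.716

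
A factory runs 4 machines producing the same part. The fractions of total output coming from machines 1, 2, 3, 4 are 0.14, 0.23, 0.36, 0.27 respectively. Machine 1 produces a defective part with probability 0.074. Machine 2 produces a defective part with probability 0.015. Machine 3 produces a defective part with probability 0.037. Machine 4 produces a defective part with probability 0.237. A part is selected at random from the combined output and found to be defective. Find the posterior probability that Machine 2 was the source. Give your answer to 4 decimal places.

Posterior probability ≈ 0.0379

P(defective|M1) = 0.074; P(defective|M2) = 0.015; P(defective|M3) = 0.037; P(defective|M4) = 0.237.
Prior × likelihood for each source: 0.14·0.074=0.01036, 0.23·0.015=0.003450, 0.36·0.037=0.01332, 0.27·0.237=0.06399. Summing gives P(defective) = 0.091120.
P(Machine 2 | defective) = 0.003450 / 0.091120 = 0.0379.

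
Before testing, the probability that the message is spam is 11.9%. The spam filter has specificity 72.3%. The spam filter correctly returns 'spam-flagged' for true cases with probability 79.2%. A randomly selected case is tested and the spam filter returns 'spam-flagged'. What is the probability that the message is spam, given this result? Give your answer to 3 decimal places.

Let H be the event that the message is spam. P(H) = 0.119, so P(¬H) = 0.881. With E the 'spam-flagged' result, P(E|H) = 0.792 and P(E|¬H) = 0.277.
P(E) = 0.792·0.119 + 0.277·0.881 = 0.094248 + 0.24404 = 0.33829.
By Bayes' theorem, P(H|E) = 0.094248 / 0.33829 = 0.279.

P(H | E) ≈ 0.279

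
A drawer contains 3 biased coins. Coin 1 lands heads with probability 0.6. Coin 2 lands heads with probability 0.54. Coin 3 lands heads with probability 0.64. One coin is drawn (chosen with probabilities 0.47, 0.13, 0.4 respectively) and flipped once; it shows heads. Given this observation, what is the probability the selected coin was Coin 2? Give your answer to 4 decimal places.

Posterior probability ≈ 0.1154

Tabulate prior·likelihood by source: [1] prior 0.47, lik 0.6, product 0.2820; [2] prior 0.13, lik 0.54, product 0.07020; [3] prior 0.4, lik 0.64, product 0.2560.
Normalizing constant = 0.60820; the posterior for Coin 2 is its product over the sum, 0.07020/0.60820 = 0.1154.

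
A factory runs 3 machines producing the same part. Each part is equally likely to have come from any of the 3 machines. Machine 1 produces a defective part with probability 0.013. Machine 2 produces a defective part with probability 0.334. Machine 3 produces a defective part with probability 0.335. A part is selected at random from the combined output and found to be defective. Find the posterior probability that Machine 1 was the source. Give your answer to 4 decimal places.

Tabulate prior·likelihood by source: [1] prior 0.333333, lik 0.013, product 0.004333; [2] prior 0.333333, lik 0.334, product 0.1113; [3] prior 0.333333, lik 0.335, product 0.1117.
Normalizing constant = 0.22733; the posterior for Machine 1 is its product over the sum, 0.004333/0.22733 = 0.0191.

Posterior probability ≈ 0.0191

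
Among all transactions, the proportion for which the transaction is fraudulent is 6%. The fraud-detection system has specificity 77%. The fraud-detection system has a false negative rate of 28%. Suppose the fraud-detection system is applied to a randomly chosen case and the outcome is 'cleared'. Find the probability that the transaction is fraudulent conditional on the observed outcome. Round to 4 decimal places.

P(H | E) ≈ 0.0227

Write H for 'the transaction is fraudulent'. Prior odds H:¬H = 0.06/0.94 = 0.063830. For the 'cleared' outcome, the likelihood ratio is 0.28/0.77 = 0.36364.
Posterior odds = 0.063830 × 0.36364 = 0.023211, so P(H|E) = 0.023211/(1+0.023211) = 0.0227.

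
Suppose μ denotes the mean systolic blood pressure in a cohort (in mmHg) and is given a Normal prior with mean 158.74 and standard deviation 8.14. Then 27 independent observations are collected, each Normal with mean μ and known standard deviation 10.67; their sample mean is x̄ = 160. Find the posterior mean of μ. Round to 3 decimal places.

Prior precision 1/τ₀² = 1/8.14² = 0.0150922; data precision n/σ² = 27/10.67² = 0.237156.
Posterior precision = 0.0150922 + 0.237156 = 0.252249.
Posterior mean = (0.0150922·158.74 + 0.237156·160) / 0.252249 = 159.925.

Posterior mean ≈ 159.925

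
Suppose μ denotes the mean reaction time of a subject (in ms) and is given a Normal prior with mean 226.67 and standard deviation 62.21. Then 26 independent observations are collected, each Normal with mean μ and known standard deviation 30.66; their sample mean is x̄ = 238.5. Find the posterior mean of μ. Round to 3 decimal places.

With known σ, the Normal prior is conjugate. Weight on the data is w = (n/σ²)/(n/σ² + 1/τ₀²) = 0.0276585/(0.0276585+0.00025839) = 0.99074.
Posterior mean = w·x̄ + (1−w)·μ₀ = 0.99074·238.5 + 0.0092558·226.67 = 238.391.

Posterior mean ≈ 238.391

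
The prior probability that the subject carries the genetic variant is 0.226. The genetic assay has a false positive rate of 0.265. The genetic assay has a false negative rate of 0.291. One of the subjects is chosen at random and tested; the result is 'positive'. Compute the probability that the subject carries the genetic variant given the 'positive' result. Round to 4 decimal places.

P(H | E) ≈ 0.4386

Write H for 'the subject carries the genetic variant'. Prior odds H:¬H = 0.226/0.774 = 0.29199. For the 'positive' outcome, the likelihood ratio is 0.709/0.265 = 2.6755.
Posterior odds = 0.29199 × 2.6755 = 0.78121, so P(H|E) = 0.78121/(1+0.78121) = 0.4386.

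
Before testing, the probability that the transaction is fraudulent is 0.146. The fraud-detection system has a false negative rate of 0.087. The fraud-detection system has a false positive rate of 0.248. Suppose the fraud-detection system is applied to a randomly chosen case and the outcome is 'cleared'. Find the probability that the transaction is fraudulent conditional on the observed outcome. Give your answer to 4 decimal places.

Let H be the event that the transaction is fraudulent. P(H) = 0.146, so P(¬H) = 0.854. With E the 'cleared' result, P(E|H) = 0.087 and P(E|¬H) = 0.752.
P(E) = 0.087·0.146 + 0.752·0.854 = 0.012702 + 0.64221 = 0.65491.
By Bayes' theorem, P(H|E) = 0.012702 / 0.65491 = 0.0194.

P(H | E) ≈ 0.0194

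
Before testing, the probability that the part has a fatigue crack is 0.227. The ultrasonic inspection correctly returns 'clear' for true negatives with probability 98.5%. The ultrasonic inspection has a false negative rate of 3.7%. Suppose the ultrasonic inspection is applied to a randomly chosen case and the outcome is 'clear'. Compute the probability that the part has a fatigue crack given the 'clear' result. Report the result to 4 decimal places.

Let H be the event that the part has a fatigue crack. P(H) = 0.227, so P(¬H) = 0.773. With E the 'clear' result, P(E|H) = 0.037 and P(E|¬H) = 0.985.
P(E) = 0.037·0.227 + 0.985·0.773 = 0.0083990 + 0.76140 = 0.76980.
By Bayes' theorem, P(H|E) = 0.0083990 / 0.76980 = 0.0109.

P(H | E) ≈ 0.0109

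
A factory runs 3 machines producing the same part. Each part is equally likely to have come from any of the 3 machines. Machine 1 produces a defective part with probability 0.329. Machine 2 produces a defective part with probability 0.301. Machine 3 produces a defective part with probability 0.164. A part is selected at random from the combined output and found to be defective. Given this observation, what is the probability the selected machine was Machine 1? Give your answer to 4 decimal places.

Tabulate prior·likelihood by source: [1] prior 0.333333, lik 0.329, product 0.1097; [2] prior 0.333333, lik 0.301, product 0.1003; [3] prior 0.333333, lik 0.164, product 0.05467.
Normalizing constant = 0.26467; the posterior for Machine 1 is its product over the sum, 0.1097/0.26467 = 0.4144.

Posterior probability ≈ 0.4144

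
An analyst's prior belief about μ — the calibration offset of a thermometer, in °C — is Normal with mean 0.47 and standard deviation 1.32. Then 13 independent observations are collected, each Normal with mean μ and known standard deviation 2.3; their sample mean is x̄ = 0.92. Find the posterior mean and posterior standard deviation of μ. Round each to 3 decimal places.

Posterior mean ≈ 0.835; posterior SD ≈ 0.574

With known σ, the Normal prior is conjugate. Weight on the data is w = (n/σ²)/(n/σ² + 1/τ₀²) = 2.45747/(2.45747+0.573921) = 0.81067.
Posterior mean = w·x̄ + (1−w)·μ₀ = 0.81067·0.92 + 0.18933·0.47 = 0.835. Posterior variance = 1/(2.45747+0.573921) = 0.329882, so SD = 0.574.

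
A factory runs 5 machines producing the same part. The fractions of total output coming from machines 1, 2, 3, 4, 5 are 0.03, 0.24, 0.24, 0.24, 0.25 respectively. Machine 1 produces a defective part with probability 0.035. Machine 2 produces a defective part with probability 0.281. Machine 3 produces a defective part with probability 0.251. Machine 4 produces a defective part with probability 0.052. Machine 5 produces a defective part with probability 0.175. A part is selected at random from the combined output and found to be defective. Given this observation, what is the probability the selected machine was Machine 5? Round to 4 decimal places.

Posterior probability ≈ 0.2365

P(defective|M1) = 0.035; P(defective|M2) = 0.281; P(defective|M3) = 0.251; P(defective|M4) = 0.052; P(defective|M5) = 0.175.
Prior × likelihood for each source: 0.03·0.035=0.001050, 0.24·0.281=0.06744, 0.24·0.251=0.06024, 0.24·0.052=0.01248, 0.25·0.175=0.04375. Summing gives P(defective) = 0.18496.
P(Machine 5 | defective) = 0.04375 / 0.18496 = 0.2365.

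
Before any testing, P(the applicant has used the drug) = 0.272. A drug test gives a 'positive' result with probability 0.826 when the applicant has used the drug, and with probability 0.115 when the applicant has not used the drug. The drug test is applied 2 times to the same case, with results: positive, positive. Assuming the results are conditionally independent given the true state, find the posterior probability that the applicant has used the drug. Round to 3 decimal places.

Posterior P(H) ≈ 0.951

Let H be the event that the applicant has used the drug; start with P(H) = 0.272. P('positive'|H) = 0.826, P('positive'|¬H) = 0.115.
Update on result 1 ('positive'): P(H) ← 0.826·0.2720 / (0.826·0.2720 + 0.115·0.7280) = 0.22467/0.30839 = 0.7285.
Update on result 2 ('positive'): P(H) ← 0.826·0.7285 / (0.826·0.7285 + 0.115·0.2715) = 0.60176/0.63298 = 0.9507.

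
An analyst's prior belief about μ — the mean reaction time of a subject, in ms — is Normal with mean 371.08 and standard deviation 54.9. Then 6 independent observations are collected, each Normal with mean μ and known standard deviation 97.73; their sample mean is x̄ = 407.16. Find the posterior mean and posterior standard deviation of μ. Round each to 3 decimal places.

Posterior mean ≈ 394.690; posterior SD ≈ 32.275

Prior precision 1/τ₀² = 1/54.9² = 0.00033178; data precision n/σ² = 6/97.73² = 0.00062820.
Posterior precision = 0.00033178 + 0.00062820 = 0.00095998, giving posterior SD = 1/√0.00095998 = 32.275.
Posterior mean = (0.00033178·371.08 + 0.00062820·407.16) / 0.00095998 = 394.690.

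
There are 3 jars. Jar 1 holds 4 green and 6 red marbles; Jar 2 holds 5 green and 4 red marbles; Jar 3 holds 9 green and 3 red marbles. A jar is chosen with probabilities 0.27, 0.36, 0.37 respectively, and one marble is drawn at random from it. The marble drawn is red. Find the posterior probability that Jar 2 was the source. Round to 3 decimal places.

Posterior probability ≈ 0.386

P(red|Jar 1) = 0.6; P(red|Jar 2) = 0.4444; P(red|Jar 3) = 0.25.
Prior × likelihood for each source: 0.27·0.6=0.1620, 0.36·0.4444=0.1600, 0.37·0.25=0.09250. Summing gives P(red) = 0.41450.
P(Jar 2 | red) = 0.1600 / 0.41450 = 0.386.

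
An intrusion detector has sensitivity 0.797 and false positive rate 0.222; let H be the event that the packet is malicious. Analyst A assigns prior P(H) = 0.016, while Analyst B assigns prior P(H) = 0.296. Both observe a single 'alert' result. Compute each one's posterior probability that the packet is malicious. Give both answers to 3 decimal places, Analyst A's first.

P('+'|H) = 0.797, P('+'|¬H) = 0.222.
Analyst A: numerator 0.797·0.016 = 0.012752; evidence = 0.012752+0.222·0.984 = 0.23120; posterior = 0.055.
Analyst B: numerator 0.797·0.296 = 0.23591; evidence = 0.23591+0.222·0.704 = 0.39220; posterior = 0.602.

Analyst A: 0.055; Analyst B: 0.602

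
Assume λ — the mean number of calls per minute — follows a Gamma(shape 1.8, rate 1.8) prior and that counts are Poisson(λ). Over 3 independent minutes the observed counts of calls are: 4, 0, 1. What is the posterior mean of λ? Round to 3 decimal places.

Total count ∑xᵢ = 5 over n = 3 minutes.
Gamma is conjugate to the Poisson likelihood: posterior is Gamma(shape = 1.8+5 = 6.8, rate = 1.8+3 = 4.8).
Posterior mean = shape/rate = 6.8/4.8 = 1.417.

Posterior mean ≈ 1.417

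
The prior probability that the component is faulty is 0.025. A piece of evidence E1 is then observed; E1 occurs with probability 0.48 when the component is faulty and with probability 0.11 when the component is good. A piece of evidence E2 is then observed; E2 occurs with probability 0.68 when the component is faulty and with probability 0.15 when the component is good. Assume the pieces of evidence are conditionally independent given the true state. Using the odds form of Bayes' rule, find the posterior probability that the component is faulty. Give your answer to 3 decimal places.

Posterior probability ≈ 0.337

Prior odds = 0.025/(1−0.025) = 0.025641. In log-odds, ln(0.025641) = -3.6636.
Add log likelihood ratios: ln(4.3636) + ln(4.5333) = 2.9848.
Posterior log-odds = -0.67880, so posterior odds = exp(-0.67880) = 0.50723. Converting, P(H|E) = 0.50723/1.5072 = 0.337.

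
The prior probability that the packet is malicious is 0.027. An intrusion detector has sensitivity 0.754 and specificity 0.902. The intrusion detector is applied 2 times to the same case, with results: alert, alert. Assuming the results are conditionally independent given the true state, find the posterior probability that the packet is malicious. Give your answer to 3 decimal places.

Posterior P(H) ≈ 0.622

Let H be the event that the packet is malicious; start with P(H) = 0.027. P('alert'|H) = 0.754, P('alert'|¬H) = 0.098.
Update on result 1 ('alert'): P(H) ← 0.754·0.0270 / (0.754·0.0270 + 0.098·0.9730) = 0.020358/0.11571 = 0.1759.
Update on result 2 ('alert'): P(H) ← 0.754·0.1759 / (0.754·0.1759 + 0.098·0.8241) = 0.13266/0.21341 = 0.6216.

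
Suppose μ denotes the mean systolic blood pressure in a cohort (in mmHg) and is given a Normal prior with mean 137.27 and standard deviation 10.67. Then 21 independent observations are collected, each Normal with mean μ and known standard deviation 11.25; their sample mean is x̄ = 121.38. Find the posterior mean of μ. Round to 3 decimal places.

With known σ, the Normal prior is conjugate. Weight on the data is w = (n/σ²)/(n/σ² + 1/τ₀²) = 0.165926/(0.165926+0.00878357) = 0.94972.
Posterior mean = w·x̄ + (1−w)·μ₀ = 0.94972·121.38 + 0.050275·137.27 = 122.179.

Posterior mean ≈ 122.179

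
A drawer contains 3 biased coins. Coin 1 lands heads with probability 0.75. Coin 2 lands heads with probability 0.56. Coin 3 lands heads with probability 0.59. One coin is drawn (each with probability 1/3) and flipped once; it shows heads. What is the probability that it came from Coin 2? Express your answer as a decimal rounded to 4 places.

Posterior probability ≈ 0.2947

Tabulate prior·likelihood by source: [1] prior 0.333333, lik 0.75, product 0.2500; [2] prior 0.333333, lik 0.56, product 0.1867; [3] prior 0.333333, lik 0.59, product 0.1967.
Normalizing constant = 0.63333; the posterior for Coin 2 is its product over the sum, 0.1867/0.63333 = 0.2947.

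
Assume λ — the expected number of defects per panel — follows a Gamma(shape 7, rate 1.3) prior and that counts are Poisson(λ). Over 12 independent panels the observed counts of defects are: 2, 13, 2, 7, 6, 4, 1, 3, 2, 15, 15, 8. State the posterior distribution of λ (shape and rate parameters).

Posterior: Gamma(shape=85, rate=13.3)

Total count ∑xᵢ = 78 over n = 12 panels.
Gamma is conjugate to the Poisson likelihood: posterior is Gamma(shape = 7+78 = 85, rate = 1.3+12 = 13.3).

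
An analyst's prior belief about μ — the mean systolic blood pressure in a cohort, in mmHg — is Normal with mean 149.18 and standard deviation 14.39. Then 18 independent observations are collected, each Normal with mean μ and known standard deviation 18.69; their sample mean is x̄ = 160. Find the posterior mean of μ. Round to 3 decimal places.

Posterior mean ≈ 159.073

With known σ, the Normal prior is conjugate. Weight on the data is w = (n/σ²)/(n/σ² + 1/τ₀²) = 0.0515293/(0.0515293+0.00482924) = 0.91431.
Posterior mean = w·x̄ + (1−w)·μ₀ = 0.91431·160 + 0.085688·149.18 = 159.073.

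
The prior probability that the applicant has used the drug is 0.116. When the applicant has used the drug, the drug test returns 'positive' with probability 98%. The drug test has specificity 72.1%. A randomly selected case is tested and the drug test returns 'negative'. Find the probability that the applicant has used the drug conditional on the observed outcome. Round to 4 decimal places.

P(H | E) ≈ 0.0036

Let H be the event that the applicant has used the drug. P(H) = 0.116, so P(¬H) = 0.884. With E the 'negative' result, P(E|H) = 0.02 and P(E|¬H) = 0.721.
P(E) = 0.02·0.116 + 0.721·0.884 = 0.0023200 + 0.63736 = 0.63968.
By Bayes' theorem, P(H|E) = 0.0023200 / 0.63968 = 0.0036.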